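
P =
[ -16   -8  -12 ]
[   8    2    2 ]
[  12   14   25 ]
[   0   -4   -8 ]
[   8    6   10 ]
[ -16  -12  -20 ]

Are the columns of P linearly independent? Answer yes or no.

Row reduce P to echelon form.
R2 ← R2 + (1/2)·R1: [0, -2, -4]
R3 ← R3 + (3/4)·R1: [0, 8, 16]
R5 ← R5 + (1/2)·R1: [0, 2, 4]
R6 ← R6 − R1: [0, -4, -8]
R3 ← R3 + (4)·R2: [0, 0, 0]
R4 ← R4 − (2)·R2: [0, 0, 0]
R5 ← R5 + R2: [0, 0, 0]
R6 ← R6 − (2)·R2: [0, 0, 0]
2 pivots among 3 columns.
Only 2 < 3 pivot columns, so the columns are linearly dependent.

no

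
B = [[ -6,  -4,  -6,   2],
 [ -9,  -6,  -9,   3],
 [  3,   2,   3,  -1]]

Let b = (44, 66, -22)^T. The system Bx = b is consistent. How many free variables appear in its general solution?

3

Row reduce the augmented matrix [B | b].
R2 ← R2 − (3/2)·R1: [0, 0, 0, 0, 0]
R3 ← R3 + (1/2)·R1: [0, 0, 0, 0, 0]
The echelon form has 1 nonzero rows, and every pivot lies in the first 4 columns, so rank(B) = rank([B|b]) = 1.
The system is consistent.
Free variables = (unknowns) − (rank) = 4 − 1 = 3.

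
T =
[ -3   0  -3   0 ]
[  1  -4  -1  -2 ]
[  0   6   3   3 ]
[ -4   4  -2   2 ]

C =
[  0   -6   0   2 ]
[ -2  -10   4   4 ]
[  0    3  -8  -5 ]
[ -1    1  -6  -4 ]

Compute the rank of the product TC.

2

First compute TC:
[[  0,   9,  24,   9],
 [ 10,  29,   4,  -1],
 [-15, -48, -18,  -3],
 [-10, -20,  20,  10]]
Now row reduce the product.
Swap R1 ↔ R2
R3 ← R3 + (3/2)·R1: [0, -9/2, -12, -9/2]
R4 ← R4 + R1: [0, 9, 24, 9]
R3 ← R3 + (1/2)·R2: [0, 0, 0, 0]
R4 ← R4 − R2: [0, 0, 0, 0]
2 nonzero rows, so rank(TC) = 2.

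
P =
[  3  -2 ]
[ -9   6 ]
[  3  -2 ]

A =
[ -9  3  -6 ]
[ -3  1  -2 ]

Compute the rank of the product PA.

First compute PA:
[[-21,   7, -14],
 [ 63, -21,  42],
 [-21,   7, -14]]
Now row reduce the product.
R2 ← R2 + (3)·R1: [0, 0, 0]
R3 ← R3 − R1: [0, 0, 0]
1 nonzero row, so rank(PA) = 1.

1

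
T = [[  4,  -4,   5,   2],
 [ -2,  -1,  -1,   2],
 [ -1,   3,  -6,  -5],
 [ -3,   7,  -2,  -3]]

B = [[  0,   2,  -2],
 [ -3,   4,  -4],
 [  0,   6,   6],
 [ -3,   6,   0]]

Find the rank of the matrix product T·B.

First compute TB:
[[  6,  34,  38],
 [ -3,  -2,   2],
 [  6, -56, -46],
 [-12,  -8, -34]]
Now row reduce the product.
R2 ← R2 + (1/2)·R1: [0, 15, 21]
R3 ← R3 − R1: [0, -90, -84]
R4 ← R4 + (2)·R1: [0, 60, 42]
R3 ← R3 + (6)·R2: [0, 0, 42]
R4 ← R4 − (4)·R2: [0, 0, -42]
R4 ← R4 + R3: [0, 0, 0]
3 nonzero rows, so rank(TB) = 3.

3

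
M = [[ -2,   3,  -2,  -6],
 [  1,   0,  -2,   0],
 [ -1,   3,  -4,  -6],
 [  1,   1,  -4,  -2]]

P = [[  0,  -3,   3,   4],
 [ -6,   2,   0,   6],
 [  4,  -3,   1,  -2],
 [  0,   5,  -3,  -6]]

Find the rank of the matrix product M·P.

First compute MP:
[[-26, -12,  10,  50],
 [ -8,   3,   1,   8],
 [-34,  -9,  11,  58],
 [-22,   1,   5,  30]]
Now row reduce the product.
R2 ← R2 − (4/13)·R1: [0, 87/13, -27/13, -96/13]
R3 ← R3 − (17/13)·R1: [0, 87/13, -27/13, -96/13]
R4 ← R4 − (11/13)·R1: [0, 145/13, -45/13, -160/13]
R3 ← R3 − R2: [0, 0, 0, 0]
R4 ← R4 − (5/3)·R2: [0, 0, 0, 0]
2 nonzero rows, so rank(MP) = 2.

2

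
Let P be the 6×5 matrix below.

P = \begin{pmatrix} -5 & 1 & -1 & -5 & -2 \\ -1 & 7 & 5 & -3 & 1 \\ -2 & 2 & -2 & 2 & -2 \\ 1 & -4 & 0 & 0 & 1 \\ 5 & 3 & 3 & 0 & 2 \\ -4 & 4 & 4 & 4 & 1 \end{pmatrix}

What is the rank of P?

5

Row reduce to echelon form.
R2 ← R2 − (1/5)·R1: [0, 34/5, 26/5, -2, 7/5]
R3 ← R3 − (2/5)·R1: [0, 8/5, -8/5, 4, -6/5]
R4 ← R4 + (1/5)·R1: [0, -19/5, -1/5, -1, 3/5]
R5 ← R5 + R1: [0, 4, 2, -5, 0]
R6 ← R6 − (4/5)·R1: [0, 16/5, 24/5, 8, 13/5]
R3 ← R3 − (4/17)·R2: [0, 0, -48/17, 76/17, -26/17]
R4 ← R4 + (19/34)·R2: [0, 0, 46/17, -36/17, 47/34]
R5 ← R5 − (10/17)·R2: [0, 0, -18/17, -65/17, -14/17]
R6 ← R6 − (8/17)·R2: [0, 0, 40/17, 152/17, 33/17]
R4 ← R4 + (23/24)·R3: [0, 0, 0, 13/6, -1/12]
R5 ← R5 − (3/8)·R3: [0, 0, 0, -11/2, -1/4]
R6 ← R6 + (5/6)·R3: [0, 0, 0, 38/3, 2/3]
R5 ← R5 + (33/13)·R4: [0, 0, 0, 0, -6/13]
R6 ← R6 − (76/13)·R4: [0, 0, 0, 0, 15/13]
R6 ← R6 + (5/2)·R5: [0, 0, 0, 0, 0]
Echelon form has 5 nonzero rows, so rank(P) = 5.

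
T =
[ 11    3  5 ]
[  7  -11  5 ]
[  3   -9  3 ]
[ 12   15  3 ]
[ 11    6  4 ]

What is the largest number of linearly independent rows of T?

3

Row reduce to echelon form.
R2 ← R2 − (7/11)·R1: [0, -142/11, 20/11]
R3 ← R3 − (3/11)·R1: [0, -108/11, 18/11]
R4 ← R4 − (12/11)·R1: [0, 129/11, -27/11]
R5 ← R5 − R1: [0, 3, -1]
R3 ← R3 − (54/71)·R2: [0, 0, 18/71]
R4 ← R4 + (129/142)·R2: [0, 0, -57/71]
R5 ← R5 + (33/142)·R2: [0, 0, -41/71]
R4 ← R4 + (19/6)·R3: [0, 0, 0]
R5 ← R5 + (41/18)·R3: [0, 0, 0]
Echelon form has 3 nonzero rows, so rank(T) = 3.
The rank gives the maximum number of linearly independent rows: 3.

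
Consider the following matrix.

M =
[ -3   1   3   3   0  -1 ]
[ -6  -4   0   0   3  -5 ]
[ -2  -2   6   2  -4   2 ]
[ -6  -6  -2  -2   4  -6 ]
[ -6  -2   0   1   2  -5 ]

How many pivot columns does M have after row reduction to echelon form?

4

Row reduce to echelon form.
R2 ← R2 − (2)·R1: [0, -6, -6, -6, 3, -3]
R3 ← R3 − (2/3)·R1: [0, -8/3, 4, 0, -4, 8/3]
R4 ← R4 − (2)·R1: [0, -8, -8, -8, 4, -4]
R5 ← R5 − (2)·R1: [0, -4, -6, -5, 2, -3]
R3 ← R3 − (4/9)·R2: [0, 0, 20/3, 8/3, -16/3, 4]
R4 ← R4 − (4/3)·R2: [0, 0, 0, 0, 0, 0]
R5 ← R5 − (2/3)·R2: [0, 0, -2, -1, 0, -1]
R5 ← R5 + (3/10)·R3: [0, 0, 0, -1/5, -8/5, 1/5]
Swap R4 ↔ R5
Echelon form has 4 nonzero rows, so rank(M) = 4.
Each nonzero row contributes one pivot column: 4 pivot columns.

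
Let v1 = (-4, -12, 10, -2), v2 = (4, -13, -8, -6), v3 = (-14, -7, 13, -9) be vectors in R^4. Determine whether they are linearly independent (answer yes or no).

yes

Form the matrix with these vectors as rows and row reduce.
R2 ← R2 + R1: [0, -25, 2, -8]
R3 ← R3 − (7/2)·R1: [0, 35, -22, -2]
R3 ← R3 + (7/5)·R2: [0, 0, -96/5, -66/5]
3 nonzero rows, so the 3 vectors span a space of dimension 3.
Since 3 = 3, the vectors are linearly independent.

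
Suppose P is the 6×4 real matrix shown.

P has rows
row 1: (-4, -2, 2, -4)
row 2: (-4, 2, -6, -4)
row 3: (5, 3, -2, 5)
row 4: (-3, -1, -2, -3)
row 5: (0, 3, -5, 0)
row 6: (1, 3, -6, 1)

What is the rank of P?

Row reduce to echelon form.
R2 ← R2 − R1: [0, 4, -8, 0]
R3 ← R3 + (5/4)·R1: [0, 1/2, 1/2, 0]
R4 ← R4 − (3/4)·R1: [0, 1/2, -7/2, 0]
R6 ← R6 + (1/4)·R1: [0, 5/2, -11/2, 0]
R3 ← R3 − (1/8)·R2: [0, 0, 3/2, 0]
R4 ← R4 − (1/8)·R2: [0, 0, -5/2, 0]
R5 ← R5 − (3/4)·R2: [0, 0, 1, 0]
R6 ← R6 − (5/8)·R2: [0, 0, -1/2, 0]
R4 ← R4 + (5/3)·R3: [0, 0, 0, 0]
R5 ← R5 − (2/3)·R3: [0, 0, 0, 0]
R6 ← R6 + (1/3)·R3: [0, 0, 0, 0]
Echelon form has 3 nonzero rows, so rank(P) = 3.

3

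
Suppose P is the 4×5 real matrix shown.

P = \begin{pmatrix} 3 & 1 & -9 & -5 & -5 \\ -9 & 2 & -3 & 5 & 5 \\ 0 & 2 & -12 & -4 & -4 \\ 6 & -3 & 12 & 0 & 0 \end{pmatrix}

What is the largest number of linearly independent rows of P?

Row reduce to echelon form.
R2 ← R2 + (3)·R1: [0, 5, -30, -10, -10]
R4 ← R4 − (2)·R1: [0, -5, 30, 10, 10]
R3 ← R3 − (2/5)·R2: [0, 0, 0, 0, 0]
R4 ← R4 + R2: [0, 0, 0, 0, 0]
Echelon form has 2 nonzero rows, so rank(P) = 2.
The rank gives the maximum number of linearly independent rows: 2.

2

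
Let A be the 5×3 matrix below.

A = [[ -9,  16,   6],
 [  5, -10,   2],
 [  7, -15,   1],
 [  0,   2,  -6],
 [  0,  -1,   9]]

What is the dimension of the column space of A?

Row reduce to echelon form.
R2 ← R2 + (5/9)·R1: [0, -10/9, 16/3]
R3 ← R3 + (7/9)·R1: [0, -23/9, 17/3]
R3 ← R3 − (23/10)·R2: [0, 0, -33/5]
R4 ← R4 + (9/5)·R2: [0, 0, 18/5]
R5 ← R5 − (9/10)·R2: [0, 0, 21/5]
R4 ← R4 + (6/11)·R3: [0, 0, 0]
R5 ← R5 + (7/11)·R3: [0, 0, 0]
Echelon form has 3 nonzero rows, so rank(A) = 3.
The column space has dimension equal to the rank: 3.

3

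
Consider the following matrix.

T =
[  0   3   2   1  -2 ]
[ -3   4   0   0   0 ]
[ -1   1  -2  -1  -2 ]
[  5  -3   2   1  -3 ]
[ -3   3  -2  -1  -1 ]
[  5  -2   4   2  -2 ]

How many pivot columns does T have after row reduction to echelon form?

Row reduce to echelon form.
Swap R1 ↔ R2
R3 ← R3 − (1/3)·R1: [0, -1/3, -2, -1, -2]
R4 ← R4 + (5/3)·R1: [0, 11/3, 2, 1, -3]
R5 ← R5 − R1: [0, -1, -2, -1, -1]
R6 ← R6 + (5/3)·R1: [0, 14/3, 4, 2, -2]
R3 ← R3 + (1/9)·R2: [0, 0, -16/9, -8/9, -20/9]
R4 ← R4 − (11/9)·R2: [0, 0, -4/9, -2/9, -5/9]
R5 ← R5 + (1/3)·R2: [0, 0, -4/3, -2/3, -5/3]
R6 ← R6 − (14/9)·R2: [0, 0, 8/9, 4/9, 10/9]
R4 ← R4 − (1/4)·R3: [0, 0, 0, 0, 0]
R5 ← R5 − (3/4)·R3: [0, 0, 0, 0, 0]
R6 ← R6 + (1/2)·R3: [0, 0, 0, 0, 0]
Echelon form has 3 nonzero rows, so rank(T) = 3.
Each nonzero row contributes one pivot column: 3 pivot columns.

3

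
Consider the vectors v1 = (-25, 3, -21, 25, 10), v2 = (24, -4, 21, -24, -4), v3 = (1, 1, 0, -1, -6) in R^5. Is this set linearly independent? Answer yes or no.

Form the matrix with these vectors as rows and row reduce.
R2 ← R2 + (24/25)·R1: [0, -28/25, 21/25, 0, 28/5]
R3 ← R3 + (1/25)·R1: [0, 28/25, -21/25, 0, -28/5]
R3 ← R3 + R2: [0, 0, 0, 0, 0]
2 nonzero rows, so the 3 vectors span a space of dimension 2.
Since 2 < 3, the vectors are linearly dependent.

no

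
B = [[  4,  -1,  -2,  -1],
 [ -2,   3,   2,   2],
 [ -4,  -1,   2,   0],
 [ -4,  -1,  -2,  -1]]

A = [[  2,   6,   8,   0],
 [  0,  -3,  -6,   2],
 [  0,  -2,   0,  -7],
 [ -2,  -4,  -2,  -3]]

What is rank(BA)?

First compute BA:
[[ 10,  35,  40,  15],
 [ -8, -33, -38, -14],
 [ -8, -25, -26, -16],
 [ -6, -13, -24,  15]]
Now row reduce the product.
R2 ← R2 + (4/5)·R1: [0, -5, -6, -2]
R3 ← R3 + (4/5)·R1: [0, 3, 6, -4]
R4 ← R4 + (3/5)·R1: [0, 8, 0, 24]
R3 ← R3 + (3/5)·R2: [0, 0, 12/5, -26/5]
R4 ← R4 + (8/5)·R2: [0, 0, -48/5, 104/5]
R4 ← R4 + (4)·R3: [0, 0, 0, 0]
3 nonzero rows, so rank(BA) = 3.

3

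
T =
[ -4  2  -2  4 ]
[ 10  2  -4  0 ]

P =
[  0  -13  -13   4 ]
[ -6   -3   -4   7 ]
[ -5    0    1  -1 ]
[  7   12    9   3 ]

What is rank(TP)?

2

First compute TP:
[[ 26,  94,  78,  12],
 [  8, -136, -142,  58]]
Now row reduce the product.
R2 ← R2 − (4/13)·R1: [0, -2144/13, -166, 706/13]
2 nonzero rows, so rank(TP) = 2.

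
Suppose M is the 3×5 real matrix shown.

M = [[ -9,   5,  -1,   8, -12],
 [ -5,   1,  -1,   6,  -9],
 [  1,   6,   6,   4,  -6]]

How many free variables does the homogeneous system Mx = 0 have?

Row reduce to echelon form.
R2 ← R2 − (5/9)·R1: [0, -16/9, -4/9, 14/9, -7/3]
R3 ← R3 + (1/9)·R1: [0, 59/9, 53/9, 44/9, -22/3]
R3 ← R3 + (59/16)·R2: [0, 0, 17/4, 85/8, -255/16]
3 nonzero rows, so rank(M) = 3.
M has 5 columns; by rank–nullity, nullity = 5 − 3 = 2.

2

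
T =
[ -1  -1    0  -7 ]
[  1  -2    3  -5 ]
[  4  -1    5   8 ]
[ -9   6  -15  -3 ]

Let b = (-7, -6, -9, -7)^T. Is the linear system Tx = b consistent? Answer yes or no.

Row reduce the augmented matrix [T | b].
R2 ← R2 + R1: [0, -3, 3, -12, -13]
R3 ← R3 + (4)·R1: [0, -5, 5, -20, -37]
R4 ← R4 − (9)·R1: [0, 15, -15, 60, 56]
R3 ← R3 − (5/3)·R2: [0, 0, 0, 0, -46/3]
R4 ← R4 + (5)·R2: [0, 0, 0, 0, -9]
R4 ← R4 − (27/46)·R3: [0, 0, 0, 0, 0]
The echelon form has 3 nonzero rows; the last pivot sits in the augmented column, so rank(T) = 2 but rank([T|b]) = 3.
Since the ranks differ, the system is inconsistent.

no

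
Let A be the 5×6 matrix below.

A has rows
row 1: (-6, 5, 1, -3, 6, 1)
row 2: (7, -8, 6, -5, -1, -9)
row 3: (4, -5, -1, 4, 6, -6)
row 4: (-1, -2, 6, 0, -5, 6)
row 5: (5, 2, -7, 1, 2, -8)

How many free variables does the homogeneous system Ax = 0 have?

Row reduce to echelon form.
R2 ← R2 + (7/6)·R1: [0, -13/6, 43/6, -17/2, 6, -47/6]
R3 ← R3 + (2/3)·R1: [0, -5/3, -1/3, 2, 10, -16/3]
R4 ← R4 − (1/6)·R1: [0, -17/6, 35/6, 1/2, -6, 35/6]
R5 ← R5 + (5/6)·R1: [0, 37/6, -37/6, -3/2, 7, -43/6]
R3 ← R3 − (10/13)·R2: [0, 0, -76/13, 111/13, 70/13, 9/13]
R4 ← R4 − (17/13)·R2: [0, 0, -46/13, 151/13, -180/13, 209/13]
R5 ← R5 + (37/13)·R2: [0, 0, 185/13, -334/13, 313/13, -383/13]
R4 ← R4 − (23/38)·R3: [0, 0, 0, 245/38, -325/19, 595/38]
R5 ← R5 + (185/76)·R3: [0, 0, 0, -373/76, 1413/38, -2111/76]
R5 ← R5 + (373/490)·R4: [0, 0, 0, 0, 1184/49, -111/7]
5 nonzero rows, so rank(A) = 5.
A has 6 columns; by rank–nullity, nullity = 6 − 5 = 1.

1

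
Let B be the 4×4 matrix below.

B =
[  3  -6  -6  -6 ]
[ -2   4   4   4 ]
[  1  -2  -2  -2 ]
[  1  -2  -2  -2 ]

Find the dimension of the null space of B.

Row reduce to echelon form.
R2 ← R2 + (2/3)·R1: [0, 0, 0, 0]
R3 ← R3 − (1/3)·R1: [0, 0, 0, 0]
R4 ← R4 − (1/3)·R1: [0, 0, 0, 0]
1 nonzero row, so rank(B) = 1.
B has 4 columns; by rank–nullity, nullity = 4 − 1 = 3.

3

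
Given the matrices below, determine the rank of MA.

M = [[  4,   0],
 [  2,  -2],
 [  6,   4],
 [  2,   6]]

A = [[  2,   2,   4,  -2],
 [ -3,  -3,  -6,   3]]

1

First compute MA:
[[  8,   8,  16,  -8],
 [ 10,  10,  20, -10],
 [  0,   0,   0,   0],
 [-14, -14, -28,  14]]
Now row reduce the product.
R2 ← R2 − (5/4)·R1: [0, 0, 0, 0]
R4 ← R4 + (7/4)·R1: [0, 0, 0, 0]
1 nonzero row, so rank(MA) = 1.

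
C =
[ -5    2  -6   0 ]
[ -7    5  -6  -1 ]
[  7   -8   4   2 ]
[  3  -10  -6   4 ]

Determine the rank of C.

3

Row reduce to echelon form.
R2 ← R2 − (7/5)·R1: [0, 11/5, 12/5, -1]
R3 ← R3 + (7/5)·R1: [0, -26/5, -22/5, 2]
R4 ← R4 + (3/5)·R1: [0, -44/5, -48/5, 4]
R3 ← R3 + (26/11)·R2: [0, 0, 14/11, -4/11]
R4 ← R4 + (4)·R2: [0, 0, 0, 0]
Echelon form has 3 nonzero rows, so rank(C) = 3.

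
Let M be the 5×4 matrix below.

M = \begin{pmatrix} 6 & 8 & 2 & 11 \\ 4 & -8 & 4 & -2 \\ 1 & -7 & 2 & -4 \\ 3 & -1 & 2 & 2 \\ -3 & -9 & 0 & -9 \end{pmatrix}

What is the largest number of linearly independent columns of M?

2

Row reduce to echelon form.
R2 ← R2 − (2/3)·R1: [0, -40/3, 8/3, -28/3]
R3 ← R3 − (1/6)·R1: [0, -25/3, 5/3, -35/6]
R4 ← R4 − (1/2)·R1: [0, -5, 1, -7/2]
R5 ← R5 + (1/2)·R1: [0, -5, 1, -7/2]
R3 ← R3 − (5/8)·R2: [0, 0, 0, 0]
R4 ← R4 − (3/8)·R2: [0, 0, 0, 0]
R5 ← R5 − (3/8)·R2: [0, 0, 0, 0]
Echelon form has 2 nonzero rows, so rank(M) = 2.
The rank gives the maximum number of linearly independent columns: 2.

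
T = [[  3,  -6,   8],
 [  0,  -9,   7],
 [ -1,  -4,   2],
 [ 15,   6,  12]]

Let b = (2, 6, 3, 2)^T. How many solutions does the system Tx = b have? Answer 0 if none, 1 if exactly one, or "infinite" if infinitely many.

Row reduce the augmented matrix [T | b].
R3 ← R3 + (1/3)·R1: [0, -6, 14/3, 11/3]
R4 ← R4 − (5)·R1: [0, 36, -28, -8]
R3 ← R3 − (2/3)·R2: [0, 0, 0, -1/3]
R4 ← R4 + (4)·R2: [0, 0, 0, 16]
R4 ← R4 + (48)·R3: [0, 0, 0, 0]
The echelon form has 3 nonzero rows; the last pivot sits in the augmented column, so rank(T) = 2 but rank([T|b]) = 3.
Since the ranks differ, the system is inconsistent.
It has no solutions.

0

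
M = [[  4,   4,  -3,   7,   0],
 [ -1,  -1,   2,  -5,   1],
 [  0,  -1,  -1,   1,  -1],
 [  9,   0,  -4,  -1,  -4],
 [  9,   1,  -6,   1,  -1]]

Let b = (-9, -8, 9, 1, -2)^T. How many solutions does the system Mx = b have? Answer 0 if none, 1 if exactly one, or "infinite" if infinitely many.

0

Row reduce the augmented matrix [M | b].
R2 ← R2 + (1/4)·R1: [0, 0, 5/4, -13/4, 1, -41/4]
R4 ← R4 − (9/4)·R1: [0, -9, 11/4, -67/4, -4, 85/4]
R5 ← R5 − (9/4)·R1: [0, -8, 3/4, -59/4, -1, 73/4]
Swap R2 ↔ R3
R4 ← R4 − (9)·R2: [0, 0, 47/4, -103/4, 5, -239/4]
R5 ← R5 − (8)·R2: [0, 0, 35/4, -91/4, 7, -215/4]
R4 ← R4 − (47/5)·R3: [0, 0, 0, 24/5, -22/5, 183/5]
R5 ← R5 − (7)·R3: [0, 0, 0, 0, 0, 18]
The echelon form has 5 nonzero rows; the last pivot sits in the augmented column, so rank(M) = 4 but rank([M|b]) = 5.
Since the ranks differ, the system is inconsistent.
It has no solutions.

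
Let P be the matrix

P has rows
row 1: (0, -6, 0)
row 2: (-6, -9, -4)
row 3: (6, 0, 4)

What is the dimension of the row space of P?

Row reduce to echelon form.
Swap R1 ↔ R2
R3 ← R3 + R1: [0, -9, 0]
R3 ← R3 − (3/2)·R2: [0, 0, 0]
Echelon form has 2 nonzero rows, so rank(P) = 2.
The row space has dimension equal to the rank: 2.

2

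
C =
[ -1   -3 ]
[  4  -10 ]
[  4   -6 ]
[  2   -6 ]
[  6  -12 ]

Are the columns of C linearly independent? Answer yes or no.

Row reduce C to echelon form.
R2 ← R2 + (4)·R1: [0, -22]
R3 ← R3 + (4)·R1: [0, -18]
R4 ← R4 + (2)·R1: [0, -12]
R5 ← R5 + (6)·R1: [0, -30]
R3 ← R3 − (9/11)·R2: [0, 0]
R4 ← R4 − (6/11)·R2: [0, 0]
R5 ← R5 − (15/11)·R2: [0, 0]
2 pivots among 2 columns.
Every column is a pivot column, so the columns are linearly independent.

yes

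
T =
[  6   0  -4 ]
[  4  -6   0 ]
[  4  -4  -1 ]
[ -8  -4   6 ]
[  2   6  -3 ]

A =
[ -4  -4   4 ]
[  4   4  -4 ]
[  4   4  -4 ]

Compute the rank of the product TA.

First compute TA:
[[-40, -40,  40],
 [-40, -40,  40],
 [-36, -36,  36],
 [ 40,  40, -40],
 [  4,   4,  -4]]
Now row reduce the product.
R2 ← R2 − R1: [0, 0, 0]
R3 ← R3 − (9/10)·R1: [0, 0, 0]
R4 ← R4 + R1: [0, 0, 0]
R5 ← R5 + (1/10)·R1: [0, 0, 0]
1 nonzero row, so rank(TA) = 1.

1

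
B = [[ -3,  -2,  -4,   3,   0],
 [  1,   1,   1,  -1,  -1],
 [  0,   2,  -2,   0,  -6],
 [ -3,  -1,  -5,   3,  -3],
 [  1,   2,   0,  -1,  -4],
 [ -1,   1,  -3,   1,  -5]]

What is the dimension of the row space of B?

Row reduce to echelon form.
R2 ← R2 + (1/3)·R1: [0, 1/3, -1/3, 0, -1]
R4 ← R4 − R1: [0, 1, -1, 0, -3]
R5 ← R5 + (1/3)·R1: [0, 4/3, -4/3, 0, -4]
R6 ← R6 − (1/3)·R1: [0, 5/3, -5/3, 0, -5]
R3 ← R3 − (6)·R2: [0, 0, 0, 0, 0]
R4 ← R4 − (3)·R2: [0, 0, 0, 0, 0]
R5 ← R5 − (4)·R2: [0, 0, 0, 0, 0]
R6 ← R6 − (5)·R2: [0, 0, 0, 0, 0]
Echelon form has 2 nonzero rows, so rank(B) = 2.
The row space has dimension equal to the rank: 2.

2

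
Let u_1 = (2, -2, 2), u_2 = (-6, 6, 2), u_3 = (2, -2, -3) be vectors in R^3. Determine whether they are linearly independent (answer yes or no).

no

Form the matrix with these vectors as rows and row reduce.
R2 ← R2 + (3)·R1: [0, 0, 8]
R3 ← R3 − R1: [0, 0, -5]
R3 ← R3 + (5/8)·R2: [0, 0, 0]
2 nonzero rows, so the 3 vectors span a space of dimension 2.
Since 2 < 3, the vectors are linearly dependent.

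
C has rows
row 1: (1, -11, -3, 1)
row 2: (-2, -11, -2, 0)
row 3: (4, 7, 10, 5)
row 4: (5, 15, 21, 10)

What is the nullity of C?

0

Row reduce to echelon form.
R2 ← R2 + (2)·R1: [0, -33, -8, 2]
R3 ← R3 − (4)·R1: [0, 51, 22, 1]
R4 ← R4 − (5)·R1: [0, 70, 36, 5]
R3 ← R3 + (17/11)·R2: [0, 0, 106/11, 45/11]
R4 ← R4 + (70/33)·R2: [0, 0, 628/33, 305/33]
R4 ← R4 − (314/159)·R3: [0, 0, 0, 185/159]
4 nonzero rows, so rank(C) = 4.
C has 4 columns; by rank–nullity, nullity = 4 − 4 = 0.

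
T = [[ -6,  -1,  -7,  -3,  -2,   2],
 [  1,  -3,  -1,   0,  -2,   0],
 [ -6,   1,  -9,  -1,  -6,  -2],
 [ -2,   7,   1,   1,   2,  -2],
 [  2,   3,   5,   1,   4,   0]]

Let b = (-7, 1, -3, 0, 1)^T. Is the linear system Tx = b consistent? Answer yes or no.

Row reduce the augmented matrix [T | b].
R2 ← R2 + (1/6)·R1: [0, -19/6, -13/6, -1/2, -7/3, 1/3, -1/6]
R3 ← R3 − R1: [0, 2, -2, 2, -4, -4, 4]
R4 ← R4 − (1/3)·R1: [0, 22/3, 10/3, 2, 8/3, -8/3, 7/3]
R5 ← R5 + (1/3)·R1: [0, 8/3, 8/3, 0, 10/3, 2/3, -4/3]
R3 ← R3 + (12/19)·R2: [0, 0, -64/19, 32/19, -104/19, -72/19, 74/19]
R4 ← R4 + (44/19)·R2: [0, 0, -32/19, 16/19, -52/19, -36/19, 37/19]
R5 ← R5 + (16/19)·R2: [0, 0, 16/19, -8/19, 26/19, 18/19, -28/19]
R4 ← R4 − (1/2)·R3: [0, 0, 0, 0, 0, 0, 0]
R5 ← R5 + (1/4)·R3: [0, 0, 0, 0, 0, 0, -1/2]
Swap R4 ↔ R5
The echelon form has 4 nonzero rows; the last pivot sits in the augmented column, so rank(T) = 3 but rank([T|b]) = 4.
Since the ranks differ, the system is inconsistent.

no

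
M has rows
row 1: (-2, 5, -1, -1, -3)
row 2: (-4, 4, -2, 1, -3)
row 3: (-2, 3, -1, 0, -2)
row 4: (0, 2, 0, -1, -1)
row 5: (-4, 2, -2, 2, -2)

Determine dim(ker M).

Row reduce to echelon form.
R2 ← R2 − (2)·R1: [0, -6, 0, 3, 3]
R3 ← R3 − R1: [0, -2, 0, 1, 1]
R5 ← R5 − (2)·R1: [0, -8, 0, 4, 4]
R3 ← R3 − (1/3)·R2: [0, 0, 0, 0, 0]
R4 ← R4 + (1/3)·R2: [0, 0, 0, 0, 0]
R5 ← R5 − (4/3)·R2: [0, 0, 0, 0, 0]
2 nonzero rows, so rank(M) = 2.
M has 5 columns; by rank–nullity, nullity = 5 − 2 = 3.

3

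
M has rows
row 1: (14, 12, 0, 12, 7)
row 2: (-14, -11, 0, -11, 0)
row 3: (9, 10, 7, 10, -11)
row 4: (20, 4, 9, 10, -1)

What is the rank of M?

4

Row reduce to echelon form.
R2 ← R2 + R1: [0, 1, 0, 1, 7]
R3 ← R3 − (9/14)·R1: [0, 16/7, 7, 16/7, -31/2]
R4 ← R4 − (10/7)·R1: [0, -92/7, 9, -50/7, -11]
R3 ← R3 − (16/7)·R2: [0, 0, 7, 0, -63/2]
R4 ← R4 + (92/7)·R2: [0, 0, 9, 6, 81]
R4 ← R4 − (9/7)·R3: [0, 0, 0, 6, 243/2]
Echelon form has 4 nonzero rows, so rank(M) = 4.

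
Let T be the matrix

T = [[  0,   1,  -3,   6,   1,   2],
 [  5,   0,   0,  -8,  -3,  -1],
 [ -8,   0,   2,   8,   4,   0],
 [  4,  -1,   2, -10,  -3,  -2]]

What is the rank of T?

3

Row reduce to echelon form.
Swap R1 ↔ R2
R3 ← R3 + (8/5)·R1: [0, 0, 2, -24/5, -4/5, -8/5]
R4 ← R4 − (4/5)·R1: [0, -1, 2, -18/5, -3/5, -6/5]
R4 ← R4 + R2: [0, 0, -1, 12/5, 2/5, 4/5]
R4 ← R4 + (1/2)·R3: [0, 0, 0, 0, 0, 0]
Echelon form has 3 nonzero rows, so rank(T) = 3.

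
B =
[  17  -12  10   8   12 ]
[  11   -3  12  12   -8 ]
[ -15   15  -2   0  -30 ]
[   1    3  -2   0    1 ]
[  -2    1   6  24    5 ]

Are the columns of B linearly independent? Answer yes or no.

yes

Row reduce B to echelon form.
R2 ← R2 − (11/17)·R1: [0, 81/17, 94/17, 116/17, -268/17]
R3 ← R3 + (15/17)·R1: [0, 75/17, 116/17, 120/17, -330/17]
R4 ← R4 − (1/17)·R1: [0, 63/17, -44/17, -8/17, 5/17]
R5 ← R5 + (2/17)·R1: [0, -7/17, 122/17, 424/17, 109/17]
R3 ← R3 − (25/27)·R2: [0, 0, 46/27, 20/27, -130/27]
R4 ← R4 − (7/9)·R2: [0, 0, -62/9, -52/9, 113/9]
R5 ← R5 + (7/81)·R2: [0, 0, 620/81, 2068/81, 409/81]
R4 ← R4 + (93/23)·R3: [0, 0, 0, -64/23, -159/23]
R5 ← R5 − (310/69)·R3: [0, 0, 0, 1532/69, 1841/69]
R5 ← R5 + (383/48)·R4: [0, 0, 0, 0, -1367/48]
5 pivots among 5 columns.
Every column is a pivot column, so the columns are linearly independent.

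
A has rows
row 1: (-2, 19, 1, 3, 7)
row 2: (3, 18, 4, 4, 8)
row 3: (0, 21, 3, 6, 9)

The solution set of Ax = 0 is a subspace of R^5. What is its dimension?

Row reduce to echelon form.
R2 ← R2 + (3/2)·R1: [0, 93/2, 11/2, 17/2, 37/2]
R3 ← R3 − (14/31)·R2: [0, 0, 16/31, 67/31, 20/31]
3 nonzero rows, so rank(A) = 3.
A has 5 columns; by rank–nullity, nullity = 5 − 3 = 2.

2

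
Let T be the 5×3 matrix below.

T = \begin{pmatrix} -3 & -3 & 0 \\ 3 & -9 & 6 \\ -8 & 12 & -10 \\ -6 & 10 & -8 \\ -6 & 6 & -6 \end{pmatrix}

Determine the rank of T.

2

Row reduce to echelon form.
R2 ← R2 + R1: [0, -12, 6]
R3 ← R3 − (8/3)·R1: [0, 20, -10]
R4 ← R4 − (2)·R1: [0, 16, -8]
R5 ← R5 − (2)·R1: [0, 12, -6]
R3 ← R3 + (5/3)·R2: [0, 0, 0]
R4 ← R4 + (4/3)·R2: [0, 0, 0]
R5 ← R5 + R2: [0, 0, 0]
Echelon form has 2 nonzero rows, so rank(T) = 2.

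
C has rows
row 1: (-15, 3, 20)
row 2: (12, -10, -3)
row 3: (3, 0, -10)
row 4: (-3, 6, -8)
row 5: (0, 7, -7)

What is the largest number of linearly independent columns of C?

Row reduce to echelon form.
R2 ← R2 + (4/5)·R1: [0, -38/5, 13]
R3 ← R3 + (1/5)·R1: [0, 3/5, -6]
R4 ← R4 − (1/5)·R1: [0, 27/5, -12]
R3 ← R3 + (3/38)·R2: [0, 0, -189/38]
R4 ← R4 + (27/38)·R2: [0, 0, -105/38]
R5 ← R5 + (35/38)·R2: [0, 0, 189/38]
R4 ← R4 − (5/9)·R3: [0, 0, 0]
R5 ← R5 + R3: [0, 0, 0]
Echelon form has 3 nonzero rows, so rank(C) = 3.
The rank gives the maximum number of linearly independent columns: 3.

3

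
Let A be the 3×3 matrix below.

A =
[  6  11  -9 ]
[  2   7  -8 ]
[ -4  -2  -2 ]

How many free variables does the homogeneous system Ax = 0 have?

Row reduce to echelon form.
R2 ← R2 − (1/3)·R1: [0, 10/3, -5]
R3 ← R3 + (2/3)·R1: [0, 16/3, -8]
R3 ← R3 − (8/5)·R2: [0, 0, 0]
2 nonzero rows, so rank(A) = 2.
A has 3 columns; by rank–nullity, nullity = 3 − 2 = 1.

1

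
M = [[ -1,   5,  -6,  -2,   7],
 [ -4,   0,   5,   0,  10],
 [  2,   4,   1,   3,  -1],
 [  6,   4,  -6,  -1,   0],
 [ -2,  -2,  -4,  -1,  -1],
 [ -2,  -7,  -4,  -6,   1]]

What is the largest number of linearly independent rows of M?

Row reduce to echelon form.
R2 ← R2 − (4)·R1: [0, -20, 29, 8, -18]
R3 ← R3 + (2)·R1: [0, 14, -11, -1, 13]
R4 ← R4 + (6)·R1: [0, 34, -42, -13, 42]
R5 ← R5 − (2)·R1: [0, -12, 8, 3, -15]
R6 ← R6 − (2)·R1: [0, -17, 8, -2, -13]
R3 ← R3 + (7/10)·R2: [0, 0, 93/10, 23/5, 2/5]
R4 ← R4 + (17/10)·R2: [0, 0, 73/10, 3/5, 57/5]
R5 ← R5 − (3/5)·R2: [0, 0, -47/5, -9/5, -21/5]
R6 ← R6 − (17/20)·R2: [0, 0, -333/20, -44/5, 23/10]
R4 ← R4 − (73/93)·R3: [0, 0, 0, -280/93, 1031/93]
R5 ← R5 + (94/93)·R3: [0, 0, 0, 265/93, -353/93]
R6 ← R6 + (111/62)·R3: [0, 0, 0, -35/62, 187/62]
R5 ← R5 + (53/56)·R4: [0, 0, 0, 0, 375/56]
R6 ← R6 − (3/16)·R4: [0, 0, 0, 0, 15/16]
R6 ← R6 − (7/50)·R5: [0, 0, 0, 0, 0]
Echelon form has 5 nonzero rows, so rank(M) = 5.
The rank gives the maximum number of linearly independent rows: 5.

5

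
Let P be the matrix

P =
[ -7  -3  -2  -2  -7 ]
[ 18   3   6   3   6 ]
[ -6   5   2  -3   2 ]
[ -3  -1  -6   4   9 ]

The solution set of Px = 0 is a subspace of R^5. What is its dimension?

2

Row reduce to echelon form.
R2 ← R2 + (18/7)·R1: [0, -33/7, 6/7, -15/7, -12]
R3 ← R3 − (6/7)·R1: [0, 53/7, 26/7, -9/7, 8]
R4 ← R4 − (3/7)·R1: [0, 2/7, -36/7, 34/7, 12]
R3 ← R3 + (53/33)·R2: [0, 0, 56/11, -52/11, -124/11]
R4 ← R4 + (2/33)·R2: [0, 0, -56/11, 52/11, 124/11]
R4 ← R4 + R3: [0, 0, 0, 0, 0]
3 nonzero rows, so rank(P) = 3.
P has 5 columns; by rank–nullity, nullity = 5 − 3 = 2.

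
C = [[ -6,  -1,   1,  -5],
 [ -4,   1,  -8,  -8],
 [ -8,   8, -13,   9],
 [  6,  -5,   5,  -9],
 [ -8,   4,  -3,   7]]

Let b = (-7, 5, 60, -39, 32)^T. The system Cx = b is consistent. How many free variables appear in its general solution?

Row reduce the augmented matrix [C | b].
R2 ← R2 − (2/3)·R1: [0, 5/3, -26/3, -14/3, 29/3]
R3 ← R3 − (4/3)·R1: [0, 28/3, -43/3, 47/3, 208/3]
R4 ← R4 + R1: [0, -6, 6, -14, -46]
R5 ← R5 − (4/3)·R1: [0, 16/3, -13/3, 41/3, 124/3]
R3 ← R3 − (28/5)·R2: [0, 0, 171/5, 209/5, 76/5]
R4 ← R4 + (18/5)·R2: [0, 0, -126/5, -154/5, -56/5]
R5 ← R5 − (16/5)·R2: [0, 0, 117/5, 143/5, 52/5]
R4 ← R4 + (14/19)·R3: [0, 0, 0, 0, 0]
R5 ← R5 − (13/19)·R3: [0, 0, 0, 0, 0]
The echelon form has 3 nonzero rows, and every pivot lies in the first 4 columns, so rank(C) = rank([C|b]) = 3.
The system is consistent.
Free variables = (unknowns) − (rank) = 4 − 3 = 1.

1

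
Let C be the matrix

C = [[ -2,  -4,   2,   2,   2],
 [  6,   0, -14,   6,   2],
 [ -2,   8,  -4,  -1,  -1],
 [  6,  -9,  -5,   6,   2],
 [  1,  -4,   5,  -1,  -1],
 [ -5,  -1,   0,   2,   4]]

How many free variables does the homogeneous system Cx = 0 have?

Row reduce to echelon form.
R2 ← R2 + (3)·R1: [0, -12, -8, 12, 8]
R3 ← R3 − R1: [0, 12, -6, -3, -3]
R4 ← R4 + (3)·R1: [0, -21, 1, 12, 8]
R5 ← R5 + (1/2)·R1: [0, -6, 6, 0, 0]
R6 ← R6 − (5/2)·R1: [0, 9, -5, -3, -1]
R3 ← R3 + R2: [0, 0, -14, 9, 5]
R4 ← R4 − (7/4)·R2: [0, 0, 15, -9, -6]
R5 ← R5 − (1/2)·R2: [0, 0, 10, -6, -4]
R6 ← R6 + (3/4)·R2: [0, 0, -11, 6, 5]
R4 ← R4 + (15/14)·R3: [0, 0, 0, 9/14, -9/14]
R5 ← R5 + (5/7)·R3: [0, 0, 0, 3/7, -3/7]
R6 ← R6 − (11/14)·R3: [0, 0, 0, -15/14, 15/14]
R5 ← R5 − (2/3)·R4: [0, 0, 0, 0, 0]
R6 ← R6 + (5/3)·R4: [0, 0, 0, 0, 0]
4 nonzero rows, so rank(C) = 4.
C has 5 columns; by rank–nullity, nullity = 5 − 4 = 1.

1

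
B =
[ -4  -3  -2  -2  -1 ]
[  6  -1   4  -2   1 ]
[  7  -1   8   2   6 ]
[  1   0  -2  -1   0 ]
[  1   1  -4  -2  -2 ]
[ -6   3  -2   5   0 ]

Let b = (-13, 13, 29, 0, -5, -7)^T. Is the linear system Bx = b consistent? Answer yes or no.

Row reduce the augmented matrix [B | b].
R2 ← R2 + (3/2)·R1: [0, -11/2, 1, -5, -1/2, -13/2]
R3 ← R3 + (7/4)·R1: [0, -25/4, 9/2, -3/2, 17/4, 25/4]
R4 ← R4 + (1/4)·R1: [0, -3/4, -5/2, -3/2, -1/4, -13/4]
R5 ← R5 + (1/4)·R1: [0, 1/4, -9/2, -5/2, -9/4, -33/4]
R6 ← R6 − (3/2)·R1: [0, 15/2, 1, 8, 3/2, 25/2]
R3 ← R3 − (25/22)·R2: [0, 0, 37/11, 46/11, 53/11, 150/11]
R4 ← R4 − (3/22)·R2: [0, 0, -29/11, -9/11, -2/11, -26/11]
R5 ← R5 + (1/22)·R2: [0, 0, -49/11, -30/11, -25/11, -94/11]
R6 ← R6 + (15/11)·R2: [0, 0, 26/11, 13/11, 9/11, 40/11]
R4 ← R4 + (29/37)·R3: [0, 0, 0, 91/37, 133/37, 308/37]
R5 ← R5 + (49/37)·R3: [0, 0, 0, 104/37, 152/37, 352/37]
R6 ← R6 − (26/37)·R3: [0, 0, 0, -65/37, -95/37, -220/37]
R5 ← R5 − (8/7)·R4: [0, 0, 0, 0, 0, 0]
R6 ← R6 + (5/7)·R4: [0, 0, 0, 0, 0, 0]
The echelon form has 4 nonzero rows, and every pivot lies in the first 5 columns, so rank(B) = rank([B|b]) = 4.
The system is consistent.

yes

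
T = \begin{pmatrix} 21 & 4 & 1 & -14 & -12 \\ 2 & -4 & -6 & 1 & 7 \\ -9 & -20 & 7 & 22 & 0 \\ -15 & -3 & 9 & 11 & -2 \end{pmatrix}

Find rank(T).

4

Row reduce to echelon form.
R2 ← R2 − (2/21)·R1: [0, -92/21, -128/21, 7/3, 57/7]
R3 ← R3 + (3/7)·R1: [0, -128/7, 52/7, 16, -36/7]
R4 ← R4 + (5/7)·R1: [0, -1/7, 68/7, 1, -74/7]
R3 ← R3 − (96/23)·R2: [0, 0, 756/23, 144/23, -900/23]
R4 ← R4 − (3/92)·R2: [0, 0, 228/23, 85/92, -997/92]
R4 ← R4 − (19/63)·R3: [0, 0, 0, -27/28, 27/28]
Echelon form has 4 nonzero rows, so rank(T) = 4.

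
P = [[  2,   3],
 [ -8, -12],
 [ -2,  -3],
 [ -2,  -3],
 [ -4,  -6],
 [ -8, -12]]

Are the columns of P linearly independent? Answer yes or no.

no

Row reduce P to echelon form.
R2 ← R2 + (4)·R1: [0, 0]
R3 ← R3 + R1: [0, 0]
R4 ← R4 + R1: [0, 0]
R5 ← R5 + (2)·R1: [0, 0]
R6 ← R6 + (4)·R1: [0, 0]
1 pivot among 2 columns.
Only 1 < 2 pivot columns, so the columns are linearly dependent.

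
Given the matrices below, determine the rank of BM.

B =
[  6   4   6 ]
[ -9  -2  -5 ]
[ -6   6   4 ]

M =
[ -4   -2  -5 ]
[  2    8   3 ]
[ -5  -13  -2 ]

First compute BM:
[[-46, -58, -30],
 [ 57,  67,  49],
 [ 16,   8,  40]]
Now row reduce the product.
R2 ← R2 + (57/46)·R1: [0, -112/23, 272/23]
R3 ← R3 + (8/23)·R1: [0, -280/23, 680/23]
R3 ← R3 − (5/2)·R2: [0, 0, 0]
2 nonzero rows, so rank(BM) = 2.

2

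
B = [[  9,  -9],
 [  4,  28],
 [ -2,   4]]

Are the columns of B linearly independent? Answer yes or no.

yes

Row reduce B to echelon form.
R2 ← R2 − (4/9)·R1: [0, 32]
R3 ← R3 + (2/9)·R1: [0, 2]
R3 ← R3 − (1/16)·R2: [0, 0]
2 pivots among 2 columns.
Every column is a pivot column, so the columns are linearly independent.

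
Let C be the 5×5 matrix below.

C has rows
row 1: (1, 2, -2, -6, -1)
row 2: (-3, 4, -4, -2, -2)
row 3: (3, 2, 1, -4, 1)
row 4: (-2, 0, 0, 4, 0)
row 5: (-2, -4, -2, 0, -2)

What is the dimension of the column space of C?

Row reduce to echelon form.
R2 ← R2 + (3)·R1: [0, 10, -10, -20, -5]
R3 ← R3 − (3)·R1: [0, -4, 7, 14, 4]
R4 ← R4 + (2)·R1: [0, 4, -4, -8, -2]
R5 ← R5 + (2)·R1: [0, 0, -6, -12, -4]
R3 ← R3 + (2/5)·R2: [0, 0, 3, 6, 2]
R4 ← R4 − (2/5)·R2: [0, 0, 0, 0, 0]
R5 ← R5 + (2)·R3: [0, 0, 0, 0, 0]
Echelon form has 3 nonzero rows, so rank(C) = 3.
The column space has dimension equal to the rank: 3.

3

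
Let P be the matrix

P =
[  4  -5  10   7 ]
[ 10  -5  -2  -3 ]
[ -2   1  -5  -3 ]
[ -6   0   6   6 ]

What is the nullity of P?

1

Row reduce to echelon form.
R2 ← R2 − (5/2)·R1: [0, 15/2, -27, -41/2]
R3 ← R3 + (1/2)·R1: [0, -3/2, 0, 1/2]
R4 ← R4 + (3/2)·R1: [0, -15/2, 21, 33/2]
R3 ← R3 + (1/5)·R2: [0, 0, -27/5, -18/5]
R4 ← R4 + R2: [0, 0, -6, -4]
R4 ← R4 − (10/9)·R3: [0, 0, 0, 0]
3 nonzero rows, so rank(P) = 3.
P has 4 columns; by rank–nullity, nullity = 4 − 3 = 1.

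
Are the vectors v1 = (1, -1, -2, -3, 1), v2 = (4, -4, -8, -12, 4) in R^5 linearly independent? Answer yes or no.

Form the matrix with these vectors as rows and row reduce.
R2 ← R2 − (4)·R1: [0, 0, 0, 0, 0]
1 nonzero row, so the 2 vectors span a space of dimension 1.
Since 1 < 2, the vectors are linearly dependent.

no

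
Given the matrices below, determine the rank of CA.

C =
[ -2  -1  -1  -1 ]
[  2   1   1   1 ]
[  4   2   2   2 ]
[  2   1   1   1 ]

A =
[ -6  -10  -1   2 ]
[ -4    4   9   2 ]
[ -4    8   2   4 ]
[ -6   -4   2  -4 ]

1

First compute CA:
[[ 26,  12, -11,  -6],
 [-26, -12,  11,   6],
 [-52, -24,  22,  12],
 [-26, -12,  11,   6]]
Now row reduce the product.
R2 ← R2 + R1: [0, 0, 0, 0]
R3 ← R3 + (2)·R1: [0, 0, 0, 0]
R4 ← R4 + R1: [0, 0, 0, 0]
1 nonzero row, so rank(CA) = 1.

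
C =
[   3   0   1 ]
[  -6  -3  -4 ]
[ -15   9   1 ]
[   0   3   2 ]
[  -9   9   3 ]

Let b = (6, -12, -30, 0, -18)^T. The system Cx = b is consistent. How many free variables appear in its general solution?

Row reduce the augmented matrix [C | b].
R2 ← R2 + (2)·R1: [0, -3, -2, 0]
R3 ← R3 + (5)·R1: [0, 9, 6, 0]
R5 ← R5 + (3)·R1: [0, 9, 6, 0]
R3 ← R3 + (3)·R2: [0, 0, 0, 0]
R4 ← R4 + R2: [0, 0, 0, 0]
R5 ← R5 + (3)·R2: [0, 0, 0, 0]
The echelon form has 2 nonzero rows, and every pivot lies in the first 3 columns, so rank(C) = rank([C|b]) = 2.
The system is consistent.
Free variables = (unknowns) − (rank) = 3 − 2 = 1.

1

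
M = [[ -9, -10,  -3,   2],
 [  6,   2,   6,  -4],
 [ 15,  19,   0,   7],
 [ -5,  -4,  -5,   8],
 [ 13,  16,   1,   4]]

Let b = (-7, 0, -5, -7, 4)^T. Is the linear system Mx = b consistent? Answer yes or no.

Row reduce the augmented matrix [M | b].
R2 ← R2 + (2/3)·R1: [0, -14/3, 4, -8/3, -14/3]
R3 ← R3 + (5/3)·R1: [0, 7/3, -5, 31/3, -50/3]
R4 ← R4 − (5/9)·R1: [0, 14/9, -10/3, 62/9, -28/9]
R5 ← R5 + (13/9)·R1: [0, 14/9, -10/3, 62/9, -55/9]
R3 ← R3 + (1/2)·R2: [0, 0, -3, 9, -19]
R4 ← R4 + (1/3)·R2: [0, 0, -2, 6, -14/3]
R5 ← R5 + (1/3)·R2: [0, 0, -2, 6, -23/3]
R4 ← R4 − (2/3)·R3: [0, 0, 0, 0, 8]
R5 ← R5 − (2/3)·R3: [0, 0, 0, 0, 5]
R5 ← R5 − (5/8)·R4: [0, 0, 0, 0, 0]
The echelon form has 4 nonzero rows; the last pivot sits in the augmented column, so rank(M) = 3 but rank([M|b]) = 4.
Since the ranks differ, the system is inconsistent.

no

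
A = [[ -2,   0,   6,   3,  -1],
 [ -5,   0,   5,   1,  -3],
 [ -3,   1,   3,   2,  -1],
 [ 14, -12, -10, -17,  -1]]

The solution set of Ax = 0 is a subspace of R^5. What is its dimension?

Row reduce to echelon form.
R2 ← R2 − (5/2)·R1: [0, 0, -10, -13/2, -1/2]
R3 ← R3 − (3/2)·R1: [0, 1, -6, -5/2, 1/2]
R4 ← R4 + (7)·R1: [0, -12, 32, 4, -8]
Swap R2 ↔ R3
R4 ← R4 + (12)·R2: [0, 0, -40, -26, -2]
R4 ← R4 − (4)·R3: [0, 0, 0, 0, 0]
3 nonzero rows, so rank(A) = 3.
A has 5 columns; by rank–nullity, nullity = 5 − 3 = 2.

2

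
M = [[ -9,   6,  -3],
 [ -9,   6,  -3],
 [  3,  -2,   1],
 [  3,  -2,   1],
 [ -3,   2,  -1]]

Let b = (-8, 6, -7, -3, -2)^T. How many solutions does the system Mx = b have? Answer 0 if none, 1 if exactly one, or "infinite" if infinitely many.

0

Row reduce the augmented matrix [M | b].
R2 ← R2 − R1: [0, 0, 0, 14]
R3 ← R3 + (1/3)·R1: [0, 0, 0, -29/3]
R4 ← R4 + (1/3)·R1: [0, 0, 0, -17/3]
R5 ← R5 − (1/3)·R1: [0, 0, 0, 2/3]
R3 ← R3 + (29/42)·R2: [0, 0, 0, 0]
R4 ← R4 + (17/42)·R2: [0, 0, 0, 0]
R5 ← R5 − (1/21)·R2: [0, 0, 0, 0]
The echelon form has 2 nonzero rows; the last pivot sits in the augmented column, so rank(M) = 1 but rank([M|b]) = 2.
Since the ranks differ, the system is inconsistent.
It has no solutions.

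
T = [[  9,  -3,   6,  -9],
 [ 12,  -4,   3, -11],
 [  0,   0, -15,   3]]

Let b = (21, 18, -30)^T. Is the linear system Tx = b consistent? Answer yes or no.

yes

Row reduce the augmented matrix [T | b].
R2 ← R2 − (4/3)·R1: [0, 0, -5, 1, -10]
R3 ← R3 − (3)·R2: [0, 0, 0, 0, 0]
The echelon form has 2 nonzero rows, and every pivot lies in the first 4 columns, so rank(T) = rank([T|b]) = 2.
The system is consistent.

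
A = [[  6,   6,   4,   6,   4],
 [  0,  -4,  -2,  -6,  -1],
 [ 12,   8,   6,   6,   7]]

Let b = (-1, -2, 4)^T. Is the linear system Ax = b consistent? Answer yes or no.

no

Row reduce the augmented matrix [A | b].
R3 ← R3 − (2)·R1: [0, -4, -2, -6, -1, 6]
R3 ← R3 − R2: [0, 0, 0, 0, 0, 8]
The echelon form has 3 nonzero rows; the last pivot sits in the augmented column, so rank(A) = 2 but rank([A|b]) = 3.
Since the ranks differ, the system is inconsistent.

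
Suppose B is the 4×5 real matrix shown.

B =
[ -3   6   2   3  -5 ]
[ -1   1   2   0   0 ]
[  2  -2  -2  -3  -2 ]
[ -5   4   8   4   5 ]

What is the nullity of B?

2

Row reduce to echelon form.
R2 ← R2 − (1/3)·R1: [0, -1, 4/3, -1, 5/3]
R3 ← R3 + (2/3)·R1: [0, 2, -2/3, -1, -16/3]
R4 ← R4 − (5/3)·R1: [0, -6, 14/3, -1, 40/3]
R3 ← R3 + (2)·R2: [0, 0, 2, -3, -2]
R4 ← R4 − (6)·R2: [0, 0, -10/3, 5, 10/3]
R4 ← R4 + (5/3)·R3: [0, 0, 0, 0, 0]
3 nonzero rows, so rank(B) = 3.
B has 5 columns; by rank–nullity, nullity = 5 − 3 = 2.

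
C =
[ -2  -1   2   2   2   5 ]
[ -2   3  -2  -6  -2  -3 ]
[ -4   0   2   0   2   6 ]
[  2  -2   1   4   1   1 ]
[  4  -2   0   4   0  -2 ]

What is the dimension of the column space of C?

Row reduce to echelon form.
R2 ← R2 − R1: [0, 4, -4, -8, -4, -8]
R3 ← R3 − (2)·R1: [0, 2, -2, -4, -2, -4]
R4 ← R4 + R1: [0, -3, 3, 6, 3, 6]
R5 ← R5 + (2)·R1: [0, -4, 4, 8, 4, 8]
R3 ← R3 − (1/2)·R2: [0, 0, 0, 0, 0, 0]
R4 ← R4 + (3/4)·R2: [0, 0, 0, 0, 0, 0]
R5 ← R5 + R2: [0, 0, 0, 0, 0, 0]
Echelon form has 2 nonzero rows, so rank(C) = 2.
The column space has dimension equal to the rank: 2.

2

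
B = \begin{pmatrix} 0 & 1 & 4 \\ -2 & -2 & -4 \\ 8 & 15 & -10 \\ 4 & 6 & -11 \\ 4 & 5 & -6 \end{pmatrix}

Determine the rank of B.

3

Row reduce to echelon form.
Swap R1 ↔ R2
R3 ← R3 + (4)·R1: [0, 7, -26]
R4 ← R4 + (2)·R1: [0, 2, -19]
R5 ← R5 + (2)·R1: [0, 1, -14]
R3 ← R3 − (7)·R2: [0, 0, -54]
R4 ← R4 − (2)·R2: [0, 0, -27]
R5 ← R5 − R2: [0, 0, -18]
R4 ← R4 − (1/2)·R3: [0, 0, 0]
R5 ← R5 − (1/3)·R3: [0, 0, 0]
Echelon form has 3 nonzero rows, so rank(B) = 3.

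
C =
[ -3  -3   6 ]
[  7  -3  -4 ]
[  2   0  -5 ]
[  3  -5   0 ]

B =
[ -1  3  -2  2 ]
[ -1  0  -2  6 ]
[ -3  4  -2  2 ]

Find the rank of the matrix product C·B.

First compute CB:
[[-12,  15,   0, -12],
 [  8,   5,   0, -12],
 [ 13, -14,   6,  -6],
 [  2,   9,   4, -24]]
Now row reduce the product.
R2 ← R2 + (2/3)·R1: [0, 15, 0, -20]
R3 ← R3 + (13/12)·R1: [0, 9/4, 6, -19]
R4 ← R4 + (1/6)·R1: [0, 23/2, 4, -26]
R3 ← R3 − (3/20)·R2: [0, 0, 6, -16]
R4 ← R4 − (23/30)·R2: [0, 0, 4, -32/3]
R4 ← R4 − (2/3)·R3: [0, 0, 0, 0]
3 nonzero rows, so rank(CB) = 3.

3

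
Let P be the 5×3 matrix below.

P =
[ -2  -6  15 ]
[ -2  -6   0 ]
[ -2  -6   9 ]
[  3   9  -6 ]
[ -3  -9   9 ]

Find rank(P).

2

Row reduce to echelon form.
R2 ← R2 − R1: [0, 0, -15]
R3 ← R3 − R1: [0, 0, -6]
R4 ← R4 + (3/2)·R1: [0, 0, 33/2]
R5 ← R5 − (3/2)·R1: [0, 0, -27/2]
R3 ← R3 − (2/5)·R2: [0, 0, 0]
R4 ← R4 + (11/10)·R2: [0, 0, 0]
R5 ← R5 − (9/10)·R2: [0, 0, 0]
Echelon form has 2 nonzero rows, so rank(P) = 2.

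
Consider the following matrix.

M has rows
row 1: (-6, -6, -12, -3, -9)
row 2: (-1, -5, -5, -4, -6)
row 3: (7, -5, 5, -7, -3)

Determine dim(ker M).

Row reduce to echelon form.
R2 ← R2 − (1/6)·R1: [0, -4, -3, -7/2, -9/2]
R3 ← R3 + (7/6)·R1: [0, -12, -9, -21/2, -27/2]
R3 ← R3 − (3)·R2: [0, 0, 0, 0, 0]
2 nonzero rows, so rank(M) = 2.
M has 5 columns; by rank–nullity, nullity = 5 − 2 = 3.

3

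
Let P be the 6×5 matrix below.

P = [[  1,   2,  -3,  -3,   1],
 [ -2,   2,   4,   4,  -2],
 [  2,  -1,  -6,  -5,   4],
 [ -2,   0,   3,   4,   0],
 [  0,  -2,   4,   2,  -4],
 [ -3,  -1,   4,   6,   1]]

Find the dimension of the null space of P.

Row reduce to echelon form.
R2 ← R2 + (2)·R1: [0, 6, -2, -2, 0]
R3 ← R3 − (2)·R1: [0, -5, 0, 1, 2]
R4 ← R4 + (2)·R1: [0, 4, -3, -2, 2]
R6 ← R6 + (3)·R1: [0, 5, -5, -3, 4]
R3 ← R3 + (5/6)·R2: [0, 0, -5/3, -2/3, 2]
R4 ← R4 − (2/3)·R2: [0, 0, -5/3, -2/3, 2]
R5 ← R5 + (1/3)·R2: [0, 0, 10/3, 4/3, -4]
R6 ← R6 − (5/6)·R2: [0, 0, -10/3, -4/3, 4]
R4 ← R4 − R3: [0, 0, 0, 0, 0]
R5 ← R5 + (2)·R3: [0, 0, 0, 0, 0]
R6 ← R6 − (2)·R3: [0, 0, 0, 0, 0]
3 nonzero rows, so rank(P) = 3.
P has 5 columns; by rank–nullity, nullity = 5 − 3 = 2.

2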